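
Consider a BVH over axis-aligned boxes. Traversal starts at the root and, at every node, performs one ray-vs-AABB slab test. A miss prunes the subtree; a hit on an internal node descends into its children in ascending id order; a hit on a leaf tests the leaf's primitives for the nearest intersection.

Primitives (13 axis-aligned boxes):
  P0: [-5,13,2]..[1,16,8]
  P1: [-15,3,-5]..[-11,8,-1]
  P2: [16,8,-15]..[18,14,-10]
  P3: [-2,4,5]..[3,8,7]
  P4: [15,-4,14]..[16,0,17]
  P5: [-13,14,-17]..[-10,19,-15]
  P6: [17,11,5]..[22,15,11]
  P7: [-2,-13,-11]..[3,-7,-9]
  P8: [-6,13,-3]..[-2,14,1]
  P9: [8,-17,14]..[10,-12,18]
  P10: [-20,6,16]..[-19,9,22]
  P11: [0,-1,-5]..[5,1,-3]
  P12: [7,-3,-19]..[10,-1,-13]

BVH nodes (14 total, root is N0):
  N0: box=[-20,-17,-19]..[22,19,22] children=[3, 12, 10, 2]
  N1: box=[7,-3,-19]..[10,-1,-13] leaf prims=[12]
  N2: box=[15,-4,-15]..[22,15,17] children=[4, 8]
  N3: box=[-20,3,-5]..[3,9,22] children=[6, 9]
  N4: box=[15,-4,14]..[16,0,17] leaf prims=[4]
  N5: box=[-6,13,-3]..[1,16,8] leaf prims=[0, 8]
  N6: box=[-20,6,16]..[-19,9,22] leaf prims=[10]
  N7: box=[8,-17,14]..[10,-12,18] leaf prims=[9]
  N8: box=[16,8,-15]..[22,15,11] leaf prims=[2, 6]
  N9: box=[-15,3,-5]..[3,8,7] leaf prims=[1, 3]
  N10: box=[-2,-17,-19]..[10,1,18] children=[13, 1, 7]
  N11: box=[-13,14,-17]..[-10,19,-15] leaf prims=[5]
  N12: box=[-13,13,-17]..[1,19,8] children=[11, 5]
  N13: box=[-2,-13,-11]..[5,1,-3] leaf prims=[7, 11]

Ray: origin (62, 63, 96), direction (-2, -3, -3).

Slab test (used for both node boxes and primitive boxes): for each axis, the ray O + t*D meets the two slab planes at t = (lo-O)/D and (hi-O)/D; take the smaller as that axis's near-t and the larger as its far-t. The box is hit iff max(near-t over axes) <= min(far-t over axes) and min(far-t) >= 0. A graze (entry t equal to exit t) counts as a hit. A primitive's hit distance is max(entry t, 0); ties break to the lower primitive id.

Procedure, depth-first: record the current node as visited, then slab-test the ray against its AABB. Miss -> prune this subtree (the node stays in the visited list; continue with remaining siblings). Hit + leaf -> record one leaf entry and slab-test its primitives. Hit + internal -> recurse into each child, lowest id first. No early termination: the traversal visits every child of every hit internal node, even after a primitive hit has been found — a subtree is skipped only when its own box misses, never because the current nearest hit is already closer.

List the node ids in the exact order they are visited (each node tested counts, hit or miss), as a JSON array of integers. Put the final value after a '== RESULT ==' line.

Traverse from the root:
N0 x:[20,41] y:[44/3,80/3] z:[74/3,115/3] -> hit [74/3,80/3], descend [2, 3, 10, 12]
  N2 x:[20,47/2] y:[16,67/3] z:[79/3,37] -> miss, prune
  N3 x:[59/2,41] y:[18,20] z:[74/3,101/3] -> miss, prune
  N10 x:[26,32] y:[62/3,80/3] z:[26,115/3] -> hit [26,80/3], descend [1, 7, 13]
    N1 x:[26,55/2] y:[64/3,22] z:[109/3,115/3] -> miss, prune
    N7 x:[26,27] y:[25,80/3] z:[26,82/3] -> hit [26,80/3] leaf, test {P9@t=26}
    N13 x:[57/2,32] y:[62/3,76/3] z:[33,107/3] -> miss, prune
  N12 x:[61/2,75/2] y:[44/3,50/3] z:[88/3,113/3] -> miss, prune

8 AABB tests over nodes [0, 2, 3, 10, 1, 7, 13, 12]; 1 leaf entered; closest P9.

== RESULT ==
[0, 2, 3, 10, 1, 7, 13, 12]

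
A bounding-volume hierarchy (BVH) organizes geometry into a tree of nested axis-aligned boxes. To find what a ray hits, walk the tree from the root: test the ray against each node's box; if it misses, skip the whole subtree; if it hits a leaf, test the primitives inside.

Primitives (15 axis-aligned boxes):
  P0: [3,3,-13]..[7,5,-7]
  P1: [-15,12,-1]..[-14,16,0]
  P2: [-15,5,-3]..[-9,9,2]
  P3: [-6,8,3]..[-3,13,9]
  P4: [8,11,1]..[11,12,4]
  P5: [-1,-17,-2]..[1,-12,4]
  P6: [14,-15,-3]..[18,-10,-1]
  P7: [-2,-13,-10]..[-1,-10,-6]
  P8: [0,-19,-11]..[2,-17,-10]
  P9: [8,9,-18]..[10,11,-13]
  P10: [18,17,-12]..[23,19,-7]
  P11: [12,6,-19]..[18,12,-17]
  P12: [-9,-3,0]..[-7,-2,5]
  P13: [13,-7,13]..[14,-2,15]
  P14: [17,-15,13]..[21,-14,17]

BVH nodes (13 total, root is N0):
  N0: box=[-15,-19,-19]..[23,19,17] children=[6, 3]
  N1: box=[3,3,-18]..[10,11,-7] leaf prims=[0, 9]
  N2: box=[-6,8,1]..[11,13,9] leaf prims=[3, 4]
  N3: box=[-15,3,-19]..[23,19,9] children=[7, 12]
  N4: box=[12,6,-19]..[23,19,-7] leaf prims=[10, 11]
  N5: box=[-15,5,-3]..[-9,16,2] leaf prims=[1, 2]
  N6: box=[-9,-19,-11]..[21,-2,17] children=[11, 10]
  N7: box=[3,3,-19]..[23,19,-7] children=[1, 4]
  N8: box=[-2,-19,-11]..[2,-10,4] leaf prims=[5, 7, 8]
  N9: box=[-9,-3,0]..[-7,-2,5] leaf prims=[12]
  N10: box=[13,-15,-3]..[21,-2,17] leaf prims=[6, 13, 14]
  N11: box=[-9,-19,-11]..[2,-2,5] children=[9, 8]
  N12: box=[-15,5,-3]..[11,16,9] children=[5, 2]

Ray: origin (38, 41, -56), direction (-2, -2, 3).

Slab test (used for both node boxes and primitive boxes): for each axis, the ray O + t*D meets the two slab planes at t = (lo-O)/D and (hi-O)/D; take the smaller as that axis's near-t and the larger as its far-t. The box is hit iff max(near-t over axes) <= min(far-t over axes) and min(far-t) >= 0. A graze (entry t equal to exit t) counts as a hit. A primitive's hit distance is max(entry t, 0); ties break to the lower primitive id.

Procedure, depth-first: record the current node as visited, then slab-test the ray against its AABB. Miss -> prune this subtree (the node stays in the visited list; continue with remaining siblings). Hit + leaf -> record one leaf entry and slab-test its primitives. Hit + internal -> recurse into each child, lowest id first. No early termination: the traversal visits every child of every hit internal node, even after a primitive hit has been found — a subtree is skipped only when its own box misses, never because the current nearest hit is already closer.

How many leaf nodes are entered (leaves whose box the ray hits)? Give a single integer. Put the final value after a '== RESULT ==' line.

Traverse from the root:
N0 x:[15/2,53/2] y:[11,30] z:[37/3,73/3] -> hit [37/3,73/3], descend [3, 6]
  N3 x:[15/2,53/2] y:[11,19] z:[37/3,65/3] -> hit [37/3,19], descend [7, 12]
    N7 x:[15/2,35/2] y:[11,19] z:[37/3,49/3] -> hit [37/3,49/3], descend [1, 4]
      N1 x:[14,35/2] y:[15,19] z:[38/3,49/3] -> hit [15,49/3] leaf, test {P0(miss), P9(miss)}
      N4 x:[15/2,13] y:[11,35/2] z:[37/3,49/3] -> hit [37/3,13] leaf, test {P10(miss), P11(miss)}
    N12 x:[27/2,53/2] y:[25/2,18] z:[53/3,65/3] -> hit [53/3,18], descend [2, 5]
      N2 x:[27/2,22] y:[14,33/2] z:[19,65/3] -> miss, prune
      N5 x:[47/2,53/2] y:[25/2,18] z:[53/3,58/3] -> miss, prune
  N6 x:[17/2,47/2] y:[43/2,30] z:[15,73/3] -> hit [43/2,47/2], descend [10, 11]
    N10 x:[17/2,25/2] y:[43/2,28] z:[53/3,73/3] -> miss, prune
    N11 x:[18,47/2] y:[43/2,30] z:[15,61/3] -> miss, prune

11 AABB tests over nodes [0, 3, 7, 1, 4, 12, 2, 5, 6, 10, 11]; 2 leaves entered; closest miss.

== RESULT ==
2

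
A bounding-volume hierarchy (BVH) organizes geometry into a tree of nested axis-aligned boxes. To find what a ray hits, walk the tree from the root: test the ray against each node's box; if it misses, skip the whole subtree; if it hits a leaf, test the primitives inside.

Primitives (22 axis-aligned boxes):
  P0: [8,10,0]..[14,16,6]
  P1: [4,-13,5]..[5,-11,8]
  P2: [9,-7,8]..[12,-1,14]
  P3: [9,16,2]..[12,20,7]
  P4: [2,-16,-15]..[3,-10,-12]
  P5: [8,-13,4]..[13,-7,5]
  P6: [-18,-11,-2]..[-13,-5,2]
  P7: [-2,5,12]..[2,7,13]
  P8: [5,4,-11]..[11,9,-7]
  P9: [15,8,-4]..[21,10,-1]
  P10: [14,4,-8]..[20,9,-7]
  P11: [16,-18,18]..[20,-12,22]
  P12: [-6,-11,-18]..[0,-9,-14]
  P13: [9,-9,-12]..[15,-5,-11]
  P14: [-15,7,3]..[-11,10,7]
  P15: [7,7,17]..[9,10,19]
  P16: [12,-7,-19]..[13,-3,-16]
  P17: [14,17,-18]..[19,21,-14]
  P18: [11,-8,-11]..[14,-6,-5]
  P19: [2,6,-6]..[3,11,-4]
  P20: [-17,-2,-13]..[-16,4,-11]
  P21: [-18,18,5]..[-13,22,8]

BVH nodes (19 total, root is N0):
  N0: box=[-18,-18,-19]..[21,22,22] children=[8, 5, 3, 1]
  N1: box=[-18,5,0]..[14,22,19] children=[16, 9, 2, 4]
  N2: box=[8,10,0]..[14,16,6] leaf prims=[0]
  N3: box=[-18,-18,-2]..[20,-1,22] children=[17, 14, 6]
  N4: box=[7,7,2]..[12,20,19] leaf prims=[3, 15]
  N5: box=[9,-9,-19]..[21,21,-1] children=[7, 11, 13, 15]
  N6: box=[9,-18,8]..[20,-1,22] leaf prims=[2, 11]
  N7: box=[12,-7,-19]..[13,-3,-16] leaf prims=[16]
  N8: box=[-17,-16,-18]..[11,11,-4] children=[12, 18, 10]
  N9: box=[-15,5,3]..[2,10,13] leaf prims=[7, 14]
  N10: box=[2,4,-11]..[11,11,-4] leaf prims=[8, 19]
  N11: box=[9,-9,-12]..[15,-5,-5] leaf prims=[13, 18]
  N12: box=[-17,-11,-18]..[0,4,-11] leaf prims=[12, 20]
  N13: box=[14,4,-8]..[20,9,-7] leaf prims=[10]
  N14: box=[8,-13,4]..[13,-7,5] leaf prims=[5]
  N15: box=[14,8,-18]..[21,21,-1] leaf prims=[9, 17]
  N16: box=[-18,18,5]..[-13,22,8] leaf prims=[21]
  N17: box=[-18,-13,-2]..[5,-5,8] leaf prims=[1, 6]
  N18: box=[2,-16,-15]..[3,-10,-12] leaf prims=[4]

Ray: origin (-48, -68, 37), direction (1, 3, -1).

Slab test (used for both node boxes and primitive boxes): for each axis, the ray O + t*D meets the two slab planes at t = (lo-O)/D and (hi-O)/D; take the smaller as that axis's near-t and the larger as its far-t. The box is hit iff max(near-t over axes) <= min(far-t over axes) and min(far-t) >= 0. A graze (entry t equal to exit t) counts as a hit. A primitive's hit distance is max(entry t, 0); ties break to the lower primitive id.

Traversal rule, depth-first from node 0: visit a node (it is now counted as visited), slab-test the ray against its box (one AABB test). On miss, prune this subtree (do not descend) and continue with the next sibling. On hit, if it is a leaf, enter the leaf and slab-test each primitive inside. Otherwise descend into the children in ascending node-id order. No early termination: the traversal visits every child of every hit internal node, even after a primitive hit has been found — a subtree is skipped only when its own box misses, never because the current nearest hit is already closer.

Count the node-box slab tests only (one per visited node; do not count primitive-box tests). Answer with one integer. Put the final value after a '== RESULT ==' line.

Traverse from the root:
N0 x:[30,69] y:[50/3,30] z:[15,56] -> hit [30,30], descend [1, 3, 5, 8]
  N1 x:[30,62] y:[73/3,30] z:[18,37] -> hit [30,30], descend [2, 4, 9, 16]
    N2 x:[56,62] y:[26,28] z:[31,37] -> miss, prune
    N4 x:[55,60] y:[25,88/3] z:[18,35] -> miss, prune
    N9 x:[33,50] y:[73/3,26] z:[24,34] -> miss, prune
    N16 x:[30,35] y:[86/3,30] z:[29,32] -> hit [30,30] leaf, test {P21@t=30}
  N3 x:[30,68] y:[50/3,67/3] z:[15,39] -> miss, prune
  N5 x:[57,69] y:[59/3,89/3] z:[38,56] -> miss, prune
  N8 x:[31,59] y:[52/3,79/3] z:[41,55] -> miss, prune

order=[0, 1, 2, 4, 9, 16, 3, 5, 8]  |boxes|=9  |leaves|=1  hit=P21

== RESULT ==
9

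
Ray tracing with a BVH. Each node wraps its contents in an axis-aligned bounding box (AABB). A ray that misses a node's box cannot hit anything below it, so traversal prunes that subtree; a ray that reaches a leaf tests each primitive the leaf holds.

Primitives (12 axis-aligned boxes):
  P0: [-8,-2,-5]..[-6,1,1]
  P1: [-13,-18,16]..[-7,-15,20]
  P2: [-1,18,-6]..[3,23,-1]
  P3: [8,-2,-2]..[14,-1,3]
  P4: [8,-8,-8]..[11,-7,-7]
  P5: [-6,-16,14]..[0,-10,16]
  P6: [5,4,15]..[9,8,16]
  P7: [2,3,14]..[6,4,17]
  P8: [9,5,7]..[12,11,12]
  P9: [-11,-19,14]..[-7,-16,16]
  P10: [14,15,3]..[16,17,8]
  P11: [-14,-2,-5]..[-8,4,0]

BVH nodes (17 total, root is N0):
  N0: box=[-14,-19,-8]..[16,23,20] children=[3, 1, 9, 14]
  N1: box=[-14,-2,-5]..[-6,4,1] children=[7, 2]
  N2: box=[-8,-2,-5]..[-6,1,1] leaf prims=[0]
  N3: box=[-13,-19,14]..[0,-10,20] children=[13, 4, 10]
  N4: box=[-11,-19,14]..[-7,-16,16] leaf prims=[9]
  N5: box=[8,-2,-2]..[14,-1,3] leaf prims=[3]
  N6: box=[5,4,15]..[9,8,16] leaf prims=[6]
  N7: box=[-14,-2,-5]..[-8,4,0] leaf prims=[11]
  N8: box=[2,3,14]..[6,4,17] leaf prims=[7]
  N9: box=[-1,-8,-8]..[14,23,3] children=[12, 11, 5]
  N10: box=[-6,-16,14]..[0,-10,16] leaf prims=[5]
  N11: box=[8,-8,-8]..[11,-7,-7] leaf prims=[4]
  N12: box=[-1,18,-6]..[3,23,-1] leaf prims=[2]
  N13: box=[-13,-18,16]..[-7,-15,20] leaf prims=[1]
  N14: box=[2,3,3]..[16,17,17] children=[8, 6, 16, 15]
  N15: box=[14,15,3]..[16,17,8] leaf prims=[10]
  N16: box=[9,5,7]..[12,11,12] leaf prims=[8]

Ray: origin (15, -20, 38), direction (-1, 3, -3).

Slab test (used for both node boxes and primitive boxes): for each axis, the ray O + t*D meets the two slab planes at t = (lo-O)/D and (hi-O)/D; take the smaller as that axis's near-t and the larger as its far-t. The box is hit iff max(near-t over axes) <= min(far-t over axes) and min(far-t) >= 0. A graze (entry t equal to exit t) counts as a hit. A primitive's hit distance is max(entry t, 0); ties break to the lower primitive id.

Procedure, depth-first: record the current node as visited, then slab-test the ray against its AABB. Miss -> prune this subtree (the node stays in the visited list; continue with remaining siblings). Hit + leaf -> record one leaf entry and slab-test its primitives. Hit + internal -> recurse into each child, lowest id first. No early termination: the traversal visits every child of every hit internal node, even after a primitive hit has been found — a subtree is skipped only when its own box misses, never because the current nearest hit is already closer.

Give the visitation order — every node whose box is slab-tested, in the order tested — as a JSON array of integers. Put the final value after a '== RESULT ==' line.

Traverse from the root:
N0 x:[-1,29] y:[1/3,43/3] z:[6,46/3] -> hit [6,43/3], descend [1, 3, 9, 14]
  N1 x:[21,29] y:[6,8] z:[37/3,43/3] -> miss, prune
  N3 x:[15,28] y:[1/3,10/3] z:[6,8] -> miss, prune
  N9 x:[1,16] y:[4,43/3] z:[35/3,46/3] -> hit [35/3,43/3], descend [5, 11, 12]
    N5 x:[1,7] y:[6,19/3] z:[35/3,40/3] -> miss, prune
    N11 x:[4,7] y:[4,13/3] z:[15,46/3] -> miss, prune
    N12 x:[12,16] y:[38/3,43/3] z:[13,44/3] -> hit [13,43/3] leaf, test {P2@t=13}
  N14 x:[-1,13] y:[23/3,37/3] z:[7,35/3] -> hit [23/3,35/3], descend [6, 8, 15, 16]
    N6 x:[6,10] y:[8,28/3] z:[22/3,23/3] -> miss, prune
    N8 x:[9,13] y:[23/3,8] z:[7,8] -> miss, prune
    N15 x:[-1,1] y:[35/3,37/3] z:[10,35/3] -> miss, prune
    N16 x:[3,6] y:[25/3,31/3] z:[26/3,31/3] -> miss, prune

Visited [0, 1, 3, 9, 5, 11, 12, 14, 6, 8, 15, 16]. Tests: 12 box, 1 leaf. Nearest: P2.

== RESULT ==
[0, 1, 3, 9, 5, 11, 12, 14, 6, 8, 15, 16]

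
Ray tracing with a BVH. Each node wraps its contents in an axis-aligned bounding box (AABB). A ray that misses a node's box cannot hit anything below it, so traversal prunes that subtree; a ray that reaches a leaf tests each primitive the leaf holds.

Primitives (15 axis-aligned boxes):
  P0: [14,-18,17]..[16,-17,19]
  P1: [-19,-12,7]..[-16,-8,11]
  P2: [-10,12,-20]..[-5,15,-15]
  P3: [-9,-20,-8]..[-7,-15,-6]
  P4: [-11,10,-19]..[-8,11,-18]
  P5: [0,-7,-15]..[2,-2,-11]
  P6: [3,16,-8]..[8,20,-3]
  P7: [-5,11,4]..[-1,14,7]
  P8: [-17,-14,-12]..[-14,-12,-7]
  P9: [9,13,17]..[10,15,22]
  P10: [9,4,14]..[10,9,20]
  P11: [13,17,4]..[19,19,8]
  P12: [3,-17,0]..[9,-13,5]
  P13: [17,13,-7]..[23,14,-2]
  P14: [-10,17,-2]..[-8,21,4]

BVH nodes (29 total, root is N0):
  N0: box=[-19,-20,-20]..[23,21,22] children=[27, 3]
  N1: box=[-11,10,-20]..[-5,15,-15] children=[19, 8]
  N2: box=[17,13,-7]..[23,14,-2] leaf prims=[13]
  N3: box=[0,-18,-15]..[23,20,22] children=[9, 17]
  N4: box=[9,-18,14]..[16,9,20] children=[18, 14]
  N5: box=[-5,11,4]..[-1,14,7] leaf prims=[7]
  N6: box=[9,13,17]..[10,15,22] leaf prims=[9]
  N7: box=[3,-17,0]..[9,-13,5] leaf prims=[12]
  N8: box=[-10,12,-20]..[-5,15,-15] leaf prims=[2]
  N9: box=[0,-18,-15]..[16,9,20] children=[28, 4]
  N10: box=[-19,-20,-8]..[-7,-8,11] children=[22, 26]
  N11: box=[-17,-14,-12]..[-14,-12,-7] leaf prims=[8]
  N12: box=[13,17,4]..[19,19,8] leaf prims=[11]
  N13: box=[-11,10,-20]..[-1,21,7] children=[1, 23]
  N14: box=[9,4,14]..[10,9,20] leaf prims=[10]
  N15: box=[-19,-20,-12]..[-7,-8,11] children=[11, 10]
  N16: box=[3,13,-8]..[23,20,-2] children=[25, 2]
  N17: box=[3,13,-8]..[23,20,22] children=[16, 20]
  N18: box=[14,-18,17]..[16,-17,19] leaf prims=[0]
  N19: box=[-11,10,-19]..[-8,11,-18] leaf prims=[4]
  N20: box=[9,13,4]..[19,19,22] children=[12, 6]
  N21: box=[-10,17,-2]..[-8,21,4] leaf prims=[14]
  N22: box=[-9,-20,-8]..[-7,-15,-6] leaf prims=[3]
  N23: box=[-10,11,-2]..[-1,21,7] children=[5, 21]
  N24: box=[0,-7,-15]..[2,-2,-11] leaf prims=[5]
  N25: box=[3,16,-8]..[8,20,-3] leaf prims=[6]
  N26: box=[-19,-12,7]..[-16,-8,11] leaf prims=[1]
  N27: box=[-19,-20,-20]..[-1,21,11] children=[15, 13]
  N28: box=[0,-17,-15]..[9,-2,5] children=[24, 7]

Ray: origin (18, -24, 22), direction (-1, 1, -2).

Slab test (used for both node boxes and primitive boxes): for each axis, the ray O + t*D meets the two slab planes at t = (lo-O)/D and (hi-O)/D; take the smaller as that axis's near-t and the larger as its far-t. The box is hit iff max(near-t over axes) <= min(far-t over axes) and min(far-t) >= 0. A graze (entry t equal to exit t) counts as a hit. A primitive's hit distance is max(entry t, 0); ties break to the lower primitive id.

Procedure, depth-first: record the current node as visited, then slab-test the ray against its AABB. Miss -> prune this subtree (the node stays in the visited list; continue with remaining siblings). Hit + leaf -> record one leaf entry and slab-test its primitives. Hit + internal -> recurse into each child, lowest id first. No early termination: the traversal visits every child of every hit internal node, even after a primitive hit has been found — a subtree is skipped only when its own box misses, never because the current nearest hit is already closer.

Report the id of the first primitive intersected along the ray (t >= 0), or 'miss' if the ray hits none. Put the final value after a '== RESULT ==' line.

Traverse from the root:
N0 x:[-5,37] y:[4,45] z:[0,21] -> hit [4,21], descend [3, 27]
  N3 x:[-5,18] y:[6,44] z:[0,37/2] -> hit [6,18], descend [9, 17]
    N9 x:[2,18] y:[6,33] z:[1,37/2] -> hit [6,18], descend [4, 28]
      N4 x:[2,9] y:[6,33] z:[1,4] -> miss, prune
      N28 x:[9,18] y:[7,22] z:[17/2,37/2] -> hit [9,18], descend [7, 24]
        N7 x:[9,15] y:[7,11] z:[17/2,11] -> hit [9,11] leaf, test {P12@t=9}
        N24 x:[16,18] y:[17,22] z:[33/2,37/2] -> hit [17,18] leaf, test {P5@t=17}
    N17 x:[-5,15] y:[37,44] z:[0,15] -> miss, prune
  N27 x:[19,37] y:[4,45] z:[11/2,21] -> hit [19,21], descend [13, 15]
    N13 x:[19,29] y:[34,45] z:[15/2,21] -> miss, prune
    N15 x:[25,37] y:[4,16] z:[11/2,17] -> miss, prune

order=[0, 3, 9, 4, 28, 7, 24, 17, 27, 13, 15]  |boxes|=11  |leaves|=2  hit=P12

== RESULT ==
12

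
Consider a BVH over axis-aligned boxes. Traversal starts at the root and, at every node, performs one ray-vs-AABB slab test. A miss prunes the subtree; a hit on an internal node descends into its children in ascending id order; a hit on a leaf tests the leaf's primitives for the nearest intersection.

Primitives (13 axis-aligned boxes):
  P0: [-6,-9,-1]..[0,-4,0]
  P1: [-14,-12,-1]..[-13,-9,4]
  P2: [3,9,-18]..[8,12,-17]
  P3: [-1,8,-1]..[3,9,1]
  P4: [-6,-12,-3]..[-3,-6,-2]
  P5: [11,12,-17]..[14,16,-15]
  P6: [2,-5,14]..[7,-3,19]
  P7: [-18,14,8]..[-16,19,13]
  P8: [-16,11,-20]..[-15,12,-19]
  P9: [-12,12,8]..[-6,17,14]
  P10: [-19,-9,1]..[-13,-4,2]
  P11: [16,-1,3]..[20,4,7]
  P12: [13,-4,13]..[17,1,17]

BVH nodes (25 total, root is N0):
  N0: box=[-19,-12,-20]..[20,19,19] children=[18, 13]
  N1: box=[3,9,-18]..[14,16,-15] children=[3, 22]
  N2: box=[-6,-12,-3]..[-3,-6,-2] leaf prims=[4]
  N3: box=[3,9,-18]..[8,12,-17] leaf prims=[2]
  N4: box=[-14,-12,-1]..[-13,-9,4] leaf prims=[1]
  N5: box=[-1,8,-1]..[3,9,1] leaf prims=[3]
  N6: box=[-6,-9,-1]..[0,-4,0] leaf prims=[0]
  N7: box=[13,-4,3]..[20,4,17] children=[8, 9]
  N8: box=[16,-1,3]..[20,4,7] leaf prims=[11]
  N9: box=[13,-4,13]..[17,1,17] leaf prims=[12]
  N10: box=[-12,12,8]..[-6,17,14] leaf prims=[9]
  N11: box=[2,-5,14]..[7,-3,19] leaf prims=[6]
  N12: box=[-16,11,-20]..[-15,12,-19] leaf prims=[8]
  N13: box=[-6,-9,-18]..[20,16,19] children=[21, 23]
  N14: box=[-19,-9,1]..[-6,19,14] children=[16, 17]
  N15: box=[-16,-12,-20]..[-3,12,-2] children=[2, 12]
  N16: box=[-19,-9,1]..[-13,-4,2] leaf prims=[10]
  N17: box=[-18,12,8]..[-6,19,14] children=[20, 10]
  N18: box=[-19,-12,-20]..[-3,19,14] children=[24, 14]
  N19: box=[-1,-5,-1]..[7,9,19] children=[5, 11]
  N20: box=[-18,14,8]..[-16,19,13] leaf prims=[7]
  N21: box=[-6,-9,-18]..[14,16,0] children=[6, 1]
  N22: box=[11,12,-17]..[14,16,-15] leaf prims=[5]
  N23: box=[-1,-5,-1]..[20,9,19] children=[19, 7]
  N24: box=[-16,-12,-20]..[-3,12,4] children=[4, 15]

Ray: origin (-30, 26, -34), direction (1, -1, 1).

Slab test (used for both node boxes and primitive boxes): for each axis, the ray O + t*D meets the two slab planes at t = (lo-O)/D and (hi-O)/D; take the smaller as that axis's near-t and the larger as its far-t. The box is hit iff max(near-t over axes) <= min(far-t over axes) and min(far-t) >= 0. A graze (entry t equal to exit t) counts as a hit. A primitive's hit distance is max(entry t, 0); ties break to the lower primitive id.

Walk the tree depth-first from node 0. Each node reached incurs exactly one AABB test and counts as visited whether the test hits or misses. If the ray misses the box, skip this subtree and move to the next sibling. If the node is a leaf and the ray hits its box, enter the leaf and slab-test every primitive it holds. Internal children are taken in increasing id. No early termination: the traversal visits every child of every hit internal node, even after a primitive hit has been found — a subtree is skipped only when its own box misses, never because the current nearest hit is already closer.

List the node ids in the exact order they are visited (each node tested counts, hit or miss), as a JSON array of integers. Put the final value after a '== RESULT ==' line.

Walk:
N0 x:[11,50] y:[7,38] z:[14,53] -> hit [14,38], descend [13, 18]
  N13 x:[24,50] y:[10,35] z:[16,53] -> hit [24,35], descend [21, 23]
    N21 x:[24,44] y:[10,35] z:[16,34] -> hit [24,34], descend [1, 6]
      N1 x:[33,44] y:[10,17] z:[16,19] -> miss, prune
      N6 x:[24,30] y:[30,35] z:[33,34] -> miss, prune
    N23 x:[29,50] y:[17,31] z:[33,53] -> miss, prune
  N18 x:[11,27] y:[7,38] z:[14,48] -> hit [14,27], descend [14, 24]
    N14 x:[11,24] y:[7,35] z:[35,48] -> miss, prune
    N24 x:[14,27] y:[14,38] z:[14,38] -> hit [14,27], descend [4, 15]
      N4 x:[16,17] y:[35,38] z:[33,38] -> miss, prune
      N15 x:[14,27] y:[14,38] z:[14,32] -> hit [14,27], descend [2, 12]
        N2 x:[24,27] y:[32,38] z:[31,32] -> miss, prune
        N12 x:[14,15] y:[14,15] z:[14,15] -> hit [14,15] leaf, test {P8@t=14}

order=[0, 13, 21, 1, 6, 23, 18, 14, 24, 4, 15, 2, 12]  |boxes|=13  |leaves|=1  hit=P8

== RESULT ==
[0, 13, 21, 1, 6, 23, 18, 14, 24, 4, 15, 2, 12]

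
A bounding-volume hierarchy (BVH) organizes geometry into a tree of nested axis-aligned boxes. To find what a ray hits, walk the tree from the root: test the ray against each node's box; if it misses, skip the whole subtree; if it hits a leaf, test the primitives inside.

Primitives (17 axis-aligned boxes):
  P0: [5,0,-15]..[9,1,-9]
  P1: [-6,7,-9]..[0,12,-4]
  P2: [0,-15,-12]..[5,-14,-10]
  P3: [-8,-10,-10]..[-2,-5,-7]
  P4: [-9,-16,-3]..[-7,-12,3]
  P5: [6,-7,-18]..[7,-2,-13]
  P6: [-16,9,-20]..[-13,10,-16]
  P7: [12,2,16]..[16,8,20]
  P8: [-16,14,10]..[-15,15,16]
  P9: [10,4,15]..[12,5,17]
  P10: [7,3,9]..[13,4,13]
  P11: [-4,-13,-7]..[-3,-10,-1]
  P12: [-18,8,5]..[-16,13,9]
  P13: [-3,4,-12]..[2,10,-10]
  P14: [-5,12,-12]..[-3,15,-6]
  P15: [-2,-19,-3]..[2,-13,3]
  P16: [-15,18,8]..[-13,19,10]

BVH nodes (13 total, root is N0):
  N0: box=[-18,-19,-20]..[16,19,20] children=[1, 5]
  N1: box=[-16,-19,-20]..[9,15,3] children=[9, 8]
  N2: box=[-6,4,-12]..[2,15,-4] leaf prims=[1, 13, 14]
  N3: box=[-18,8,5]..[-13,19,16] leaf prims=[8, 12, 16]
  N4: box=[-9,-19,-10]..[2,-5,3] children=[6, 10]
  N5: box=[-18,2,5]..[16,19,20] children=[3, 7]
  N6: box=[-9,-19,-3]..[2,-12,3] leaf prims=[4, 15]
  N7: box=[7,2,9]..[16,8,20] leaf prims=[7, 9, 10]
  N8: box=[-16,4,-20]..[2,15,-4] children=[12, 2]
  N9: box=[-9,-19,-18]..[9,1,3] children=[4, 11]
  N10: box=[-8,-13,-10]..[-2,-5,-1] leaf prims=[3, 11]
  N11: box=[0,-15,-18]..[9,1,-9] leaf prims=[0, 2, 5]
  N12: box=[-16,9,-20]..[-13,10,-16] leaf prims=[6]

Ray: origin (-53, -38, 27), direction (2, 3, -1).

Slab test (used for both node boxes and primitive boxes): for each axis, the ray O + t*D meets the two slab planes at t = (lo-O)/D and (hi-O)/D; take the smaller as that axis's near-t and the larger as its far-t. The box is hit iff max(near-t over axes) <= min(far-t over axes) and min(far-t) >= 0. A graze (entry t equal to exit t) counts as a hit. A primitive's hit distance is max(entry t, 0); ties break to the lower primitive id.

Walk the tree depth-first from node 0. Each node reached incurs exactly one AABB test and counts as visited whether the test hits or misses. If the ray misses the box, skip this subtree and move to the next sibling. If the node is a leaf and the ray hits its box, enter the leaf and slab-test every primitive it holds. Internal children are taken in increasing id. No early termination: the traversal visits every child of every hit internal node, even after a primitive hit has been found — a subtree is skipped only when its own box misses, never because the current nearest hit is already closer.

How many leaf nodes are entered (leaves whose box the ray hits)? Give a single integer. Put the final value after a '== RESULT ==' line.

Walk:
N0 x:[35/2,69/2] y:[19/3,19] z:[7,47] -> hit [35/2,19], descend [1, 5]
  N1 x:[37/2,31] y:[19/3,53/3] z:[24,47] -> miss, prune
  N5 x:[35/2,69/2] y:[40/3,19] z:[7,22] -> hit [35/2,19], descend [3, 7]
    N3 x:[35/2,20] y:[46/3,19] z:[11,22] -> hit [35/2,19] leaf, test {P8(miss), P12(miss), P16@t=19}
    N7 x:[30,69/2] y:[40/3,46/3] z:[7,18] -> miss, prune

Visited [0, 1, 5, 3, 7]. Tests: 5 box, 1 leaf. Nearest: P16.

== RESULT ==
1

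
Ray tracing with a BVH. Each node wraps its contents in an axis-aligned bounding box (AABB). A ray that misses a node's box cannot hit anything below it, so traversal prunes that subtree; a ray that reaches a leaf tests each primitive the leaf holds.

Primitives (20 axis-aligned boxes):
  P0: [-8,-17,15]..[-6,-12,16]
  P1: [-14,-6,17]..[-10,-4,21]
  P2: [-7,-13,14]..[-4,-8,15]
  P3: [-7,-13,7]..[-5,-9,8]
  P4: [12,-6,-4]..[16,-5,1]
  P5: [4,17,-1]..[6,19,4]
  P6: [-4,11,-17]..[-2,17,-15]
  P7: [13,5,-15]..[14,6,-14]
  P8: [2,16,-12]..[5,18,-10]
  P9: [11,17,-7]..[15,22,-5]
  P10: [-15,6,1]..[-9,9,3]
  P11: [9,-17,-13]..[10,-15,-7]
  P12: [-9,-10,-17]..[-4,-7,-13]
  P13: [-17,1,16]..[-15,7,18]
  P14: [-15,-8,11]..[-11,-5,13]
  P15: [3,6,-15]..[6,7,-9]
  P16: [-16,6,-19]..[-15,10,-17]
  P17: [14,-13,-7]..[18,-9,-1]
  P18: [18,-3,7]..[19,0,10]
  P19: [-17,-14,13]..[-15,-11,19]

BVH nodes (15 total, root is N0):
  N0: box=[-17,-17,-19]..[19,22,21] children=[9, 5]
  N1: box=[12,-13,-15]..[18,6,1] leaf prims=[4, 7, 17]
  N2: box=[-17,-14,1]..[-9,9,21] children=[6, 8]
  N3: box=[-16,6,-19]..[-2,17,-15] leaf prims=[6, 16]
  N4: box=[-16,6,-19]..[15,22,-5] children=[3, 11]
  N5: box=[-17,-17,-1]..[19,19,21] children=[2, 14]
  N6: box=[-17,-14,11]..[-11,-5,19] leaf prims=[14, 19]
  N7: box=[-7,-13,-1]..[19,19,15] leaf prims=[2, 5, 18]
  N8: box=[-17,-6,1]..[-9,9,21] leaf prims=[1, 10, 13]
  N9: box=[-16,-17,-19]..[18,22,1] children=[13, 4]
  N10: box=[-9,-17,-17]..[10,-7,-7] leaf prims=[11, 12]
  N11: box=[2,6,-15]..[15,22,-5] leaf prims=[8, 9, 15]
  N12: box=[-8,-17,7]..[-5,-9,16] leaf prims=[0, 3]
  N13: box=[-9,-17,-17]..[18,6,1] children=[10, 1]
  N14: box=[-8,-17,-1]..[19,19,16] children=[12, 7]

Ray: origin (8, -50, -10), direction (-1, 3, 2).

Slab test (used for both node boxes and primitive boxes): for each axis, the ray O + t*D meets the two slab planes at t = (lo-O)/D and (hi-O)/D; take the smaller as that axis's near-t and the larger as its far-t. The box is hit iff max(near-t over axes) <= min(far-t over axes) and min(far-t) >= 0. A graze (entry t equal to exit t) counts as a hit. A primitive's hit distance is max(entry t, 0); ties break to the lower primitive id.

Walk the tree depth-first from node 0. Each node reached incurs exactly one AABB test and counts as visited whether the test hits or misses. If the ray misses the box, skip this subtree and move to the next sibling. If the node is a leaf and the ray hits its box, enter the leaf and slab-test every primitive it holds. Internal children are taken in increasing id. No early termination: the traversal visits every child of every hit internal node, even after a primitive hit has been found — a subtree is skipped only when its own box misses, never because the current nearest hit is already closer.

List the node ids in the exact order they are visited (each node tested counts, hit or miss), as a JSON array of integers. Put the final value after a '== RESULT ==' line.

Trace the traversal:
N0 x:[-11,25] y:[11,24] z:[-9/2,31/2] -> hit [11,31/2], descend [5, 9]
  N5 x:[-11,25] y:[11,23] z:[9/2,31/2] -> hit [11,31/2], descend [2, 14]
    N2 x:[17,25] y:[12,59/3] z:[11/2,31/2] -> miss, prune
    N14 x:[-11,16] y:[11,23] z:[9/2,13] -> hit [11,13], descend [7, 12]
      N7 x:[-11,15] y:[37/3,23] z:[9/2,25/2] -> hit [37/3,25/2] leaf, test {P2@t=37/3, P5(miss), P18(miss)}
      N12 x:[13,16] y:[11,41/3] z:[17/2,13] -> hit [13,13] leaf, test {P0(miss), P3(miss)}
  N9 x:[-10,24] y:[11,24] z:[-9/2,11/2] -> miss, prune

Summary -> nodes [0, 5, 2, 14, 7, 12, 9]; box-tests=7; leaf-entries=2; first=P2

== RESULT ==
[0, 5, 2, 14, 7, 12, 9]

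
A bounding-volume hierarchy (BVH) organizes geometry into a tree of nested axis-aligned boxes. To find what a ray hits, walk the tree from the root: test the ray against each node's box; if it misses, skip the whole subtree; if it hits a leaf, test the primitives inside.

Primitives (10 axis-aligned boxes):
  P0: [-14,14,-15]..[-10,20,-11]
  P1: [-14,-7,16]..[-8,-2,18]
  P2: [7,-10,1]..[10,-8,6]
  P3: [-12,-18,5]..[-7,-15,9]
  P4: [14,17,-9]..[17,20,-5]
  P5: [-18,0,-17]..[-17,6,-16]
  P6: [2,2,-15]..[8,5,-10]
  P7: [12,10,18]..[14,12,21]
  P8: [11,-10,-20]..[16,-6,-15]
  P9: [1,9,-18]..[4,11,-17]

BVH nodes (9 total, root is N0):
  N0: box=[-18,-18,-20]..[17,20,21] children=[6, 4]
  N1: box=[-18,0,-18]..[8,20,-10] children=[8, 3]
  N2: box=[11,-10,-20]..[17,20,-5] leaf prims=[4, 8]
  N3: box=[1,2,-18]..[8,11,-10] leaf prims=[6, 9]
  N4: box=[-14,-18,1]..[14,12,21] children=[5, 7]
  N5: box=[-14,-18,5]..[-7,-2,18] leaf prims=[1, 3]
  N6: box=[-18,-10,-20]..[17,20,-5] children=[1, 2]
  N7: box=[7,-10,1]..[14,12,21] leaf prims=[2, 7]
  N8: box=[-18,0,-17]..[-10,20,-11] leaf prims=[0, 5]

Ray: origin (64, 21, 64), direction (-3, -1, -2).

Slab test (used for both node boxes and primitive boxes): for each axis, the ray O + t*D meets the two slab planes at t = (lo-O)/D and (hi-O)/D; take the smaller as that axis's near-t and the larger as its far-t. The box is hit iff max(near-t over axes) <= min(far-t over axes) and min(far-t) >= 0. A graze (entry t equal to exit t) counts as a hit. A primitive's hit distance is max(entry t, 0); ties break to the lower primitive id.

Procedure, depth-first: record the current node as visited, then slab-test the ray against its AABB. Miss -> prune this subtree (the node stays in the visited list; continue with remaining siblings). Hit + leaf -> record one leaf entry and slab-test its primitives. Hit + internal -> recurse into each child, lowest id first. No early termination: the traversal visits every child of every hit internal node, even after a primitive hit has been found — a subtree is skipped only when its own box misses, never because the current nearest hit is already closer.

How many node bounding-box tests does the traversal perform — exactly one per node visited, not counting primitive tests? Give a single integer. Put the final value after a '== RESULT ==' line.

Walk:
N0 x:[47/3,82/3] y:[1,39] z:[43/2,42] -> hit [43/2,82/3], descend [4, 6]
  N4 x:[50/3,26] y:[9,39] z:[43/2,63/2] -> hit [43/2,26], descend [5, 7]
    N5 x:[71/3,26] y:[23,39] z:[23,59/2] -> hit [71/3,26] leaf, test {P1@t=24, P3(miss)}
    N7 x:[50/3,19] y:[9,31] z:[43/2,63/2] -> miss, prune
  N6 x:[47/3,82/3] y:[1,31] z:[69/2,42] -> miss, prune

5 AABB tests over nodes [0, 4, 5, 7, 6]; 1 leaf entered; closest P1.

== RESULT ==
5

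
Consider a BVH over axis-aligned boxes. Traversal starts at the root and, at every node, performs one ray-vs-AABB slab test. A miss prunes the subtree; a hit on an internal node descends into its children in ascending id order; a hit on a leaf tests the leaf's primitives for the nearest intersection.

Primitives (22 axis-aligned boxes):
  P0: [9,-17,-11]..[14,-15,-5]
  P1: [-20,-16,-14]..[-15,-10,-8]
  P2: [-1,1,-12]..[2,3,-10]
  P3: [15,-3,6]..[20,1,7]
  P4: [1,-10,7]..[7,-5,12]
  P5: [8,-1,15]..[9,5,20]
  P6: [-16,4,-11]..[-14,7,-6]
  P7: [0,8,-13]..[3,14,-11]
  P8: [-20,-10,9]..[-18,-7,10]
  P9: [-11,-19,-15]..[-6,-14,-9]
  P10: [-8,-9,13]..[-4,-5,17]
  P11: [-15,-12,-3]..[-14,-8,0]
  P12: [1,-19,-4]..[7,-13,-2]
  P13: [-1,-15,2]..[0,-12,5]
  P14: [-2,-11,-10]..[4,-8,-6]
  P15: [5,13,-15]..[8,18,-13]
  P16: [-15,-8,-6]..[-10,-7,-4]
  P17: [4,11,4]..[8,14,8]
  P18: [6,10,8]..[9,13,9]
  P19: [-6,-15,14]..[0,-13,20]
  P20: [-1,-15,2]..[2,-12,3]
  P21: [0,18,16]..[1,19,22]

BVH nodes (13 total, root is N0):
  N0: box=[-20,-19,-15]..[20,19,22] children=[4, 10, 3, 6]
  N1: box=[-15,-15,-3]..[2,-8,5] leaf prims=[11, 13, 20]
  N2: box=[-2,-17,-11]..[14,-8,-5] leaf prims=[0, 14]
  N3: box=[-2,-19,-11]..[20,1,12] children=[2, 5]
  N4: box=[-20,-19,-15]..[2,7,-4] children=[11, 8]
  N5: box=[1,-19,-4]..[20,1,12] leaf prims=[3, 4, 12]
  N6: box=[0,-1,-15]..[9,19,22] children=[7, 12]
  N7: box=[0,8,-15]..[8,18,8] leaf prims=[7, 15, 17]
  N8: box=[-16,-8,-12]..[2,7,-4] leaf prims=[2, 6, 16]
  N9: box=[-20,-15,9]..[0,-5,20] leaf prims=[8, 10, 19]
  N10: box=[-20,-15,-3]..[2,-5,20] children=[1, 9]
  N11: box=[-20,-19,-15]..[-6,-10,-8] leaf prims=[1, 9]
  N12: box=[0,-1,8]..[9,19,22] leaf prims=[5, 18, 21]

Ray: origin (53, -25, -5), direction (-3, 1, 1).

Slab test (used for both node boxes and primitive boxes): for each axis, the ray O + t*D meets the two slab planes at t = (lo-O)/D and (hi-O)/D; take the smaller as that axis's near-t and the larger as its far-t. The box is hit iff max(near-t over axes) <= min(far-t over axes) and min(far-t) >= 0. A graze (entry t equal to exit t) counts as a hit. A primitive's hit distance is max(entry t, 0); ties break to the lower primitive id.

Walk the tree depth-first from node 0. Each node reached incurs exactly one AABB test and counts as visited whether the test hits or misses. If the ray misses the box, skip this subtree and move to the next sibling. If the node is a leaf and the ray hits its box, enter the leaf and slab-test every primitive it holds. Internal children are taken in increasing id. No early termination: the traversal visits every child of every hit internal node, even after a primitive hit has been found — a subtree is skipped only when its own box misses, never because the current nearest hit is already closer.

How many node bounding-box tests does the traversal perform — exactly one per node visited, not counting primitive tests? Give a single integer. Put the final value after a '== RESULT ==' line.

Trace the traversal:
N0 x:[11,73/3] y:[6,44] z:[-10,27] -> hit [11,73/3], descend [3, 4, 6, 10]
  N3 x:[11,55/3] y:[6,26] z:[-6,17] -> hit [11,17], descend [2, 5]
    N2 x:[13,55/3] y:[8,17] z:[-6,0] -> miss, prune
    N5 x:[11,52/3] y:[6,26] z:[1,17] -> hit [11,17] leaf, test {P3(miss), P4@t=46/3, P12(miss)}
  N4 x:[17,73/3] y:[6,32] z:[-10,1] -> miss, prune
  N6 x:[44/3,53/3] y:[24,44] z:[-10,27] -> miss, prune
  N10 x:[17,73/3] y:[10,20] z:[2,25] -> hit [17,20], descend [1, 9]
    N1 x:[17,68/3] y:[10,17] z:[2,10] -> miss, prune
    N9 x:[53/3,73/3] y:[10,20] z:[14,25] -> hit [53/3,20] leaf, test {P8(miss), P10@t=19, P19(miss)}

Visited [0, 3, 2, 5, 4, 6, 10, 1, 9]. Tests: 9 box, 2 leaf. Nearest: P4.

== RESULT ==
9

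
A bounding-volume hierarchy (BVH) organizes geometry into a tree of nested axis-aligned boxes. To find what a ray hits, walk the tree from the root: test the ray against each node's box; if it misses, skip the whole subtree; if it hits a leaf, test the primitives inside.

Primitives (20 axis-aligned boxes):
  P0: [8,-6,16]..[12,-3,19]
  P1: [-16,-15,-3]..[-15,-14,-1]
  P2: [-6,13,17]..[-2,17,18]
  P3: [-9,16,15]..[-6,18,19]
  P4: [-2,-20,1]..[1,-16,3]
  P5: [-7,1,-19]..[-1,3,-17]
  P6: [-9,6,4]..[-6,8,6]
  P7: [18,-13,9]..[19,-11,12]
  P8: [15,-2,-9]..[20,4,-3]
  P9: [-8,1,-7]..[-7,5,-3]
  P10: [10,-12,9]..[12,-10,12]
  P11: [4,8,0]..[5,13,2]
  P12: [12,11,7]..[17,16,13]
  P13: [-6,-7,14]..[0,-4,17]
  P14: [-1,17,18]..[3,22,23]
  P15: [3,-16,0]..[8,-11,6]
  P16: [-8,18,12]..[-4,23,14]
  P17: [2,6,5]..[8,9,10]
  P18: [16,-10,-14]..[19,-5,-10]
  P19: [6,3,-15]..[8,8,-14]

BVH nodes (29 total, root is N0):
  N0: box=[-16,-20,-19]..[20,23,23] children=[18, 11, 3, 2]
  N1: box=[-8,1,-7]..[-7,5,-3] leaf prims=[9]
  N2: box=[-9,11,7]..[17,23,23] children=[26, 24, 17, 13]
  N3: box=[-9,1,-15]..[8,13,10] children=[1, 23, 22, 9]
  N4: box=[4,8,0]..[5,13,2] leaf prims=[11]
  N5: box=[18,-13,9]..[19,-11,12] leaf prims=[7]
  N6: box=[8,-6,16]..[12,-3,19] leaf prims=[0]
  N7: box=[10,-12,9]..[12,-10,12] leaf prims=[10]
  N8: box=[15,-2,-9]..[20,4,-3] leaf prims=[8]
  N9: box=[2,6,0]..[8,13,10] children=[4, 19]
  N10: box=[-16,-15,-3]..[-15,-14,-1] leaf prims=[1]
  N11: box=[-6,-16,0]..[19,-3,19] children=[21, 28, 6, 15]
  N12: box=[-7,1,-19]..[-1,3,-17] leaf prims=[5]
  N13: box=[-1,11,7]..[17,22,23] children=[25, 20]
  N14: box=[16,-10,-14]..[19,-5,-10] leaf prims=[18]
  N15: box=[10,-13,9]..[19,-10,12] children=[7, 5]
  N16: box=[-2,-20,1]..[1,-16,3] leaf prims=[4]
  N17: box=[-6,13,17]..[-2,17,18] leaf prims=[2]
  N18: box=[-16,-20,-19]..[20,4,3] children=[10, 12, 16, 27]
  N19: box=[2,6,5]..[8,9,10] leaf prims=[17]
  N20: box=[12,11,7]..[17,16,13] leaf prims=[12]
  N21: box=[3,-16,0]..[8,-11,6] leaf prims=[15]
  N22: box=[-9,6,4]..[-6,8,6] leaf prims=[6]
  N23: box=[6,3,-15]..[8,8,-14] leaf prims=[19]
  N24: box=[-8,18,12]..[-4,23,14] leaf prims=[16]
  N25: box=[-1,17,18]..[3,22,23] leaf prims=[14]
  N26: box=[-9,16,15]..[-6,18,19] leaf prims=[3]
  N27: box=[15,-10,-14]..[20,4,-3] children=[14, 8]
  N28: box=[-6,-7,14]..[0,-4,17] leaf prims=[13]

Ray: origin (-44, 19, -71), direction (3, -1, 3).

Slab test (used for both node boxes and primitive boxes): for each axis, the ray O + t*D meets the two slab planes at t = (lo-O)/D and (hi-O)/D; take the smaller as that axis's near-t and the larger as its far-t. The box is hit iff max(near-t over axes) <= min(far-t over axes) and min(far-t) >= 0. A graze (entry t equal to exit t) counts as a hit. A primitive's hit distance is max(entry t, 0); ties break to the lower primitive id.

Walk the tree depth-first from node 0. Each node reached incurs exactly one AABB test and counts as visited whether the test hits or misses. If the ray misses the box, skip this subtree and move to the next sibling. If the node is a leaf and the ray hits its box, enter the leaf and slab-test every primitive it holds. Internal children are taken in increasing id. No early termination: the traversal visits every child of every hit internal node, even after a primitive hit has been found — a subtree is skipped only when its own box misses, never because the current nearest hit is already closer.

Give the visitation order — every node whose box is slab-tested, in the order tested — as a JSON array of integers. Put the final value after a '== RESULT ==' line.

Traverse from the root:
N0 x:[28/3,64/3] y:[-4,39] z:[52/3,94/3] -> hit [52/3,64/3], descend [2, 3, 11, 18]
  N2 x:[35/3,61/3] y:[-4,8] z:[26,94/3] -> miss, prune
  N3 x:[35/3,52/3] y:[6,18] z:[56/3,27] -> miss, prune
  N11 x:[38/3,21] y:[22,35] z:[71/3,30] -> miss, prune
  N18 x:[28/3,64/3] y:[15,39] z:[52/3,74/3] -> hit [52/3,64/3], descend [10, 12, 16, 27]
    N10 x:[28/3,29/3] y:[33,34] z:[68/3,70/3] -> miss, prune
    N12 x:[37/3,43/3] y:[16,18] z:[52/3,18] -> miss, prune
    N16 x:[14,15] y:[35,39] z:[24,74/3] -> miss, prune
    N27 x:[59/3,64/3] y:[15,29] z:[19,68/3] -> hit [59/3,64/3], descend [8, 14]
      N8 x:[59/3,64/3] y:[15,21] z:[62/3,68/3] -> hit [62/3,21] leaf, test {P8@t=62/3}
      N14 x:[20,21] y:[24,29] z:[19,61/3] -> miss, prune

order=[0, 2, 3, 11, 18, 10, 12, 16, 27, 8, 14]  |boxes|=11  |leaves|=1  hit=P8

== RESULT ==
[0, 2, 3, 11, 18, 10, 12, 16, 27, 8, 14]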